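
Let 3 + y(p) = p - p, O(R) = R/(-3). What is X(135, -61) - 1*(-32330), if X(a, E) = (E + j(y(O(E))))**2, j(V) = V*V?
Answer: 35034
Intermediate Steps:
O(R) = -R/3 (O(R) = R*(-1/3) = -R/3)
y(p) = -3 (y(p) = -3 + (p - p) = -3 + 0 = -3)
j(V) = V**2
X(a, E) = (9 + E)**2 (X(a, E) = (E + (-3)**2)**2 = (E + 9)**2 = (9 + E)**2)
X(135, -61) - 1*(-32330) = (9 - 61)**2 - 1*(-32330) = (-52)**2 + 32330 = 2704 + 32330 = 35034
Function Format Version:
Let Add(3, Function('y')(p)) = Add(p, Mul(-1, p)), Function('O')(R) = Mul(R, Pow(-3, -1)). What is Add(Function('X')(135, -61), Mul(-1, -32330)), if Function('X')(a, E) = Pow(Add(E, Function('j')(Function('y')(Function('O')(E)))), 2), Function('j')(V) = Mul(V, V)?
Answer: 35034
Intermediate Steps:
Function('O')(R) = Mul(Rational(-1, 3), R) (Function('O')(R) = Mul(R, Rational(-1, 3)) = Mul(Rational(-1, 3), R))
Function('y')(p) = -3 (Function('y')(p) = Add(-3, Add(p, Mul(-1, p))) = Add(-3, 0) = -3)
Function('j')(V) = Pow(V, 2)
Function('X')(a, E) = Pow(Add(9, E), 2) (Function('X')(a, E) = Pow(Add(E, Pow(-3, 2)), 2) = Pow(Add(E, 9), 2) = Pow(Add(9, E), 2))
Add(Function('X')(135, -61), Mul(-1, -32330)) = Add(Pow(Add(9, -61), 2), Mul(-1, -32330)) = Add(Pow(-52, 2), 32330) = Add(2704, 32330) = 35034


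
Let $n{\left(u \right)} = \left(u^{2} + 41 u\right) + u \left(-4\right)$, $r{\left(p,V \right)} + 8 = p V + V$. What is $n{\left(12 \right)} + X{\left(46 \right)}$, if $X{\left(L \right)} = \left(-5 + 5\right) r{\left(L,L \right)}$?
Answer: $588$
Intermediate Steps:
$r{\left(p,V \right)} = -8 + V + V p$ ($r{\left(p,V \right)} = -8 + \left(p V + V\right) = -8 + \left(V p + V\right) = -8 + \left(V + V p\right) = -8 + V + V p$)
$X{\left(L \right)} = 0$ ($X{\left(L \right)} = \left(-5 + 5\right) \left(-8 + L + L L\right) = 0 \left(-8 + L + L^{2}\right) = 0$)
$n{\left(u \right)} = u^{2} + 37 u$ ($n{\left(u \right)} = \left(u^{2} + 41 u\right) - 4 u = u^{2} + 37 u$)
$n{\left(12 \right)} + X{\left(46 \right)} = 12 \left(37 + 12\right) + 0 = 12 \cdot 49 + 0 = 588 + 0 = 588$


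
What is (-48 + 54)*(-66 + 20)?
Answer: -276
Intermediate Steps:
(-48 + 54)*(-66 + 20) = 6*(-46) = -276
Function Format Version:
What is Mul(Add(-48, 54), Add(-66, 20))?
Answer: -276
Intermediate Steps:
Mul(Add(-48, 54), Add(-66, 20)) = Mul(6, -46) = -276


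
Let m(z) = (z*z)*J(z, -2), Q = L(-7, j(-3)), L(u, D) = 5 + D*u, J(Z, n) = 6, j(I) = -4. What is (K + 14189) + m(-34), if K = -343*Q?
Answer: 9806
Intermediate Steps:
Q = 33 (Q = 5 - 4*(-7) = 5 + 28 = 33)
m(z) = 6*z² (m(z) = (z*z)*6 = z²*6 = 6*z²)
K = -11319 (K = -343*33 = -11319)
(K + 14189) + m(-34) = (-11319 + 14189) + 6*(-34)² = 2870 + 6*1156 = 2870 + 6936 = 9806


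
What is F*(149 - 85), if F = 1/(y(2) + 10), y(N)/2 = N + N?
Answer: 32/9 ≈ 3.5556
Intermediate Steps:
y(N) = 4*N (y(N) = 2*(N + N) = 2*(2*N) = 4*N)
F = 1/18 (F = 1/(4*2 + 10) = 1/(8 + 10) = 1/18 ≈ 0.055556)
F*(149 - 85) = (149 - 85)/18 = (1/18)*64 = 32/9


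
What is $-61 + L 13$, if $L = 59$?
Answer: $706$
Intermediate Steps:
$-61 + L 13 = -61 + 59 \cdot 13 = -61 + 767 = 706$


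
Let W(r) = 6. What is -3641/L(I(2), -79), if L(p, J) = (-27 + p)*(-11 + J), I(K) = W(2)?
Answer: -3641/1890 ≈ -1.9265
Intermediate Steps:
I(K) = 6
-3641/L(I(2), -79) = -3641/(297 - 27*(-79) - 11*6 - 79*6) = -3641/(297 + 2133 - 66 - 474) = -3641/1890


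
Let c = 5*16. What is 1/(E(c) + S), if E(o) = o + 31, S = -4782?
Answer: -1/4671 ≈ -0.00021409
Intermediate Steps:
c = 80
E(o) = 31 + o
1/(E(c) + S) = 1/((31 + 80) - 4782) = 1/(111 - 4782) = 1/(-4671) = -1/4671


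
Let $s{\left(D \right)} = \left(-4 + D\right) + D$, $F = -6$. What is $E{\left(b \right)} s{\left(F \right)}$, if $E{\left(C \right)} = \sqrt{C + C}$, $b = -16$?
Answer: $- 64 i \sqrt{2} \approx - 90.51 i$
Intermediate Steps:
$E{\left(C \right)} = \sqrt{2} \sqrt{C}$ ($E{\left(C \right)} = \sqrt{2 C} = \sqrt{2} \sqrt{C}$)
$s{\left(D \right)} = -4 + 2 D$
$E{\left(b \right)} s{\left(F \right)} = \sqrt{2} \sqrt{-16} \left(-4 + 2 \left(-6\right)\right) = \sqrt{2} \cdot 4 i \left(-4 - 12\right) = 4 i \sqrt{2} \left(-16\right) = - 64 i \sqrt{2}$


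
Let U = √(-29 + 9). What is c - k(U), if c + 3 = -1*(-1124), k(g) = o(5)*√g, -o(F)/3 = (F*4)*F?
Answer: 1121 + 300*5^(¼)*(1 + I) ≈ 1569.6 + 448.6*I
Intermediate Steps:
o(F) = -12*F² (o(F) = -3*F*4*F = -3*4*F*F = -12*F²)
U = 2*I*√5 (U = √(-20) = 2*I*√5 ≈ 4.4721*I)
k(g) = -300*√g (k(g) = (-12*5²)*√g = (-12*25)*√g = -300*√g)
c = 1121 (c = -3 - 1*(-1124) = -3 + 1124 = 1121)
c - k(U) = 1121 - (-300)*√(2*I*√5) = 1121 - (-300)*√2*5^(¼)*√I = 1121 + 300*√2*5^(¼)*√I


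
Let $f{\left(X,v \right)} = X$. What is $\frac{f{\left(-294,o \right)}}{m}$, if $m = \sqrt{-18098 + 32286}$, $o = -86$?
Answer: $- \frac{147 \sqrt{3547}}{3547} \approx -2.4682$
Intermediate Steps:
$m = 2 \sqrt{3547}$ ($m = \sqrt{14188} = 2 \sqrt{3547} \approx 119.11$)
$\frac{f{\left(-294,o \right)}}{m} = - \frac{294}{2 \sqrt{3547}} = - 294 \frac{\sqrt{3547}}{7094} = - \frac{147 \sqrt{3547}}{3547}$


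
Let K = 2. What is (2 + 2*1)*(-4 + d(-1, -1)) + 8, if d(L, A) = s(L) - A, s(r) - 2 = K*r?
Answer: -4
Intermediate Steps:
s(r) = 2 + 2*r
d(L, A) = 2 - A + 2*L (d(L, A) = (2 + 2*L) - A = 2 - A + 2*L)
(2 + 2*1)*(-4 + d(-1, -1)) + 8 = (2 + 2*1)*(-4 + (2 - 1*(-1) + 2*(-1))) + 8 = (2 + 2)*(-4 + (2 + 1 - 2)) + 8 = 4*(-4 + 1) + 8 = 4*(-3) + 8 = -12 + 8 = -4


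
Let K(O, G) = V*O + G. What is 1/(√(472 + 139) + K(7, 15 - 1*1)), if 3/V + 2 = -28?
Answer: -1330/43411 + 100*√611/43411 ≈ 0.026303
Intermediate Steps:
V = -⅒ (V = 3/(-2 - 28) = 3/(-30) = 3*(-1/30) = -⅒ ≈ -0.10000)
K(O, G) = G - O/10 (K(O, G) = -O/10 + G = G - O/10)
1/(√(472 + 139) + K(7, 15 - 1*1)) = 1/(√(472 + 139) + ((15 - 1*1) - ⅒*7)) = 1/(√611 + ((15 - 1) - 7/10)) = 1/(√611 + (14 - 7/10)) = 1/(√611 + 133/10) = 1/(133/10 + √611)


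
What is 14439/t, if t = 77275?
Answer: 14439/77275 ≈ 0.18685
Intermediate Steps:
14439/t = 14439/77275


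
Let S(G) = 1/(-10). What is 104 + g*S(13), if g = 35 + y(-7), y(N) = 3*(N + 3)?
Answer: 1017/10 ≈ 101.70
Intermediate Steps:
y(N) = 9 + 3*N (y(N) = 3*(3 + N) = 9 + 3*N)
S(G) = -1/10
g = 23 (g = 35 + (9 + 3*(-7)) = 35 + (9 - 21) = 35 - 12 = 23)
104 + g*S(13) = 104 + 23*(-1/10) = 104 - 23/10 = 1017/10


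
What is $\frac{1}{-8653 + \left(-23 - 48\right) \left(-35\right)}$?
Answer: $- \frac{1}{6168} \approx -0.00016213$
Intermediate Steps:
$\frac{1}{-8653 + \left(-23 - 48\right) \left(-35\right)} = \frac{1}{-8653 - -2485} = \frac{1}{-8653 + 2485} = \frac{1}{-6168} = - \frac{1}{6168}$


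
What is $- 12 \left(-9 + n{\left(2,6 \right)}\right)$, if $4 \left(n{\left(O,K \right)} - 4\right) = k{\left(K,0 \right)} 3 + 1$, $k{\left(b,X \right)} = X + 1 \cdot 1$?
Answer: $48$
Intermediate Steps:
$k{\left(b,X \right)} = 1 + X$ ($k{\left(b,X \right)} = X + 1 = 1 + X$)
$n{\left(O,K \right)} = 5$ ($n{\left(O,K \right)} = 4 + \frac{\left(1 + 0\right) 3 + 1}{4} = 4 + \frac{1 \cdot 3 + 1}{4} = 4 + \frac{3 + 1}{4} = 4 + \frac{1}{4} \cdot 4 = 4 + 1 = 5$)
$- 12 \left(-9 + n{\left(2,6 \right)}\right) = - 12 \left(-9 + 5\right) = \left(-12\right) \left(-4\right) = 48$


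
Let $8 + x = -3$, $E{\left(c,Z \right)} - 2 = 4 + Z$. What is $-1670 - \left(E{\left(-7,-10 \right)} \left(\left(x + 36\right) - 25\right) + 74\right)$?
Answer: $-1744$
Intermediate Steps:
$E{\left(c,Z \right)} = 6 + Z$ ($E{\left(c,Z \right)} = 2 + \left(4 + Z\right) = 6 + Z$)
$x = -11$ ($x = -8 - 3 = -11$)
$-1670 - \left(E{\left(-7,-10 \right)} \left(\left(x + 36\right) - 25\right) + 74\right) = -1670 - \left(\left(6 - 10\right) \left(\left(-11 + 36\right) - 25\right) + 74\right) = -1670 - \left(- 4 \left(25 - 25\right) + 74\right) = -1670 - \left(\left(-4\right) 0 + 74\right) = -1670 - \left(0 + 74\right) = -1670 - 74 = -1744$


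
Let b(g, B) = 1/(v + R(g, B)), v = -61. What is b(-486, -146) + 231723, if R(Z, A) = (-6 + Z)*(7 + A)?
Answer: 15832937422/68327 ≈ 2.3172e+5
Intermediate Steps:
b(g, B) = 1/(-103 - 6*B + 7*g + B*g) (b(g, B) = 1/(-61 + (-42 - 6*B + 7*g + B*g)) = 1/(-103 - 6*B + 7*g + B*g))
b(-486, -146) + 231723 = 1/(-103 - 6*(-146) + 7*(-486) - 146*(-486)) + 231723 = 1/(-103 + 876 - 3402 + 70956) + 231723 = 1/68327 + 231723 = 15832937422/68327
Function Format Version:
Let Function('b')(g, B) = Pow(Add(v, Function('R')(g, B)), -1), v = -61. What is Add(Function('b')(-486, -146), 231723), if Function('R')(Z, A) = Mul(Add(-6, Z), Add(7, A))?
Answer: Rational(15832937422, 68327) ≈ 2.3172e+5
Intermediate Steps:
Function('b')(g, B) = Pow(Add(-103, Mul(-6, B), Mul(7, g), Mul(B, g)), -1) (Function('b')(g, B) = Pow(Add(-61, Add(-42, Mul(-6, B), Mul(7, g), Mul(B, g))), -1) = Pow(Add(-103, Mul(-6, B), Mul(7, g), Mul(B, g)), -1))
Add(Function('b')(-486, -146), 231723) = Add(Pow(Add(-103, Mul(-6, -146), Mul(7, -486), Mul(-146, -486)), -1), 231723) = Add(Pow(Add(-103, 876, -3402, 70956), -1), 231723) = Add(Pow(68327, -1), 231723) = Add(Rational(1, 68327), 231723) = Rational(15832937422, 68327)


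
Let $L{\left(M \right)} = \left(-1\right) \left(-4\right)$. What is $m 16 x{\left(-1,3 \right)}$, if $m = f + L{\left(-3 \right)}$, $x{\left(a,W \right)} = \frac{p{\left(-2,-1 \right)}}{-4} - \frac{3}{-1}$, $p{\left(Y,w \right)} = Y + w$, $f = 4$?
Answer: $480$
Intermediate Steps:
$L{\left(M \right)} = 4$
$x{\left(a,W \right)} = \frac{15}{4}$ ($x{\left(a,W \right)} = \frac{-2 - 1}{-4} - \frac{3}{-1} = \left(-3\right) \left(- \frac{1}{4}\right) - -3 = \frac{3}{4} + 3 = \frac{15}{4}$)
$m = 8$ ($m = 4 + 4 = 8$)
$m 16 x{\left(-1,3 \right)} = 8 \cdot 16 \cdot \frac{15}{4} = 128 \cdot \frac{15}{4} = 480$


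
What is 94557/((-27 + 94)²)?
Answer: 94557/4489 ≈ 21.064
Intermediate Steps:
94557/((-27 + 94)²) = 94557/(67²) = 94557/4489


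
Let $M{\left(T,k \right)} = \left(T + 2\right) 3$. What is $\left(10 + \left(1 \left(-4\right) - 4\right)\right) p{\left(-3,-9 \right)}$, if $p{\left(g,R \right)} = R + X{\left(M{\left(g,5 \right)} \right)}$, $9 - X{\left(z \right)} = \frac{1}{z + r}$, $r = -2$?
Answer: $\frac{2}{5} \approx 0.4$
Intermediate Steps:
$M{\left(T,k \right)} = 6 + 3 T$ ($M{\left(T,k \right)} = \left(2 + T\right) 3 = 6 + 3 T$)
$X{\left(z \right)} = 9 - \frac{1}{-2 + z}$ ($X{\left(z \right)} = 9 - \frac{1}{z - 2} = 9 - \frac{1}{-2 + z}$)
$p{\left(g,R \right)} = R + \frac{35 + 27 g}{4 + 3 g}$ ($p{\left(g,R \right)} = R + \frac{-19 + 9 \left(6 + 3 g\right)}{-2 + \left(6 + 3 g\right)} = R + \frac{-19 + \left(54 + 27 g\right)}{4 + 3 g} = R + \frac{35 + 27 g}{4 + 3 g}$)
$\left(10 + \left(1 \left(-4\right) - 4\right)\right) p{\left(-3,-9 \right)} = \left(10 + \left(1 \left(-4\right) - 4\right)\right) \frac{35 + 27 \left(-3\right) - 9 \left(4 + 3 \left(-3\right)\right)}{4 + 3 \left(-3\right)} = \left(10 - 8\right) \frac{35 - 81 - 9 \left(4 - 9\right)}{4 - 9} = \left(10 - 8\right) \frac{35 - 81 - -45}{-5} = 2 \left(- \frac{35 - 81 + 45}{5}\right) = 2 \left(\left(- \frac{1}{5}\right) \left(-1\right)\right) = 2 \cdot \frac{1}{5} = \frac{2}{5}$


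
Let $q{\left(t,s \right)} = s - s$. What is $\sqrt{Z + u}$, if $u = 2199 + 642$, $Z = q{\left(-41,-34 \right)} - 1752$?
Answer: $33$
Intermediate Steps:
$q{\left(t,s \right)} = 0$
$Z = -1752$ ($Z = 0 - 1752 = -1752$)
$u = 2841$
$\sqrt{Z + u} = \sqrt{-1752 + 2841} = \sqrt{1089} = 33$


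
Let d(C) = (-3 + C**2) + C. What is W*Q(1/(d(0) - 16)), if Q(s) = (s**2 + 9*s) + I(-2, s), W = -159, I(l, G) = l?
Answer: 141828/361 ≈ 392.88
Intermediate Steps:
d(C) = -3 + C + C**2
Q(s) = -2 + s**2 + 9*s (Q(s) = (s**2 + 9*s) - 2 = -2 + s**2 + 9*s)
W*Q(1/(d(0) - 16)) = -159*(-2 + (1/((-3 + 0 + 0**2) - 16))**2 + 9/((-3 + 0 + 0**2) - 16)) = -159*(-2 + (1/((-3 + 0 + 0) - 16))**2 + 9/((-3 + 0 + 0) - 16)) = -159*(-2 + (1/(-3 - 16))**2 + 9/(-3 - 16)) = -159*(-2 + (1/(-19))**2 + 9/(-19)) = -159*(-2 + (-1/19)**2 + 9*(-1/19)) = -159*(-2 + 1/361 - 9/19) = -159*(-892/361) = 141828/361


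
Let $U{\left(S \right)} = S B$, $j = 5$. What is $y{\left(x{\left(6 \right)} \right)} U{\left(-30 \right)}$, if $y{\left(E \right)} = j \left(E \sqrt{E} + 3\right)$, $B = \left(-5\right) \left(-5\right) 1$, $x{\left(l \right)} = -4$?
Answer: $-11250 + 30000 i \approx -11250.0 + 30000.0 i$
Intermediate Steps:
$B = 25$ ($B = 25 \cdot 1 = 25$)
$U{\left(S \right)} = 25 S$ ($U{\left(S \right)} = S 25 = 25 S$)
$y{\left(E \right)} = 15 + 5 E^{\frac{3}{2}}$ ($y{\left(E \right)} = 5 \left(E \sqrt{E} + 3\right) = 5 \left(E^{\frac{3}{2}} + 3\right) = 5 \left(3 + E^{\frac{3}{2}}\right) = 15 + 5 E^{\frac{3}{2}}$)
$y{\left(x{\left(6 \right)} \right)} U{\left(-30 \right)} = \left(15 + 5 \left(-4\right)^{\frac{3}{2}}\right) 25 \left(-30\right) = \left(15 + 5 \left(- 8 i\right)\right) \left(-750\right) = \left(15 - 40 i\right) \left(-750\right) = -11250 + 30000 i$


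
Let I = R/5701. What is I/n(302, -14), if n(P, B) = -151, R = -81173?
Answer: 81173/860851 ≈ 0.094294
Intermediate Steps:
I = -81173/5701 ≈ -14.238
I/n(302, -14) = -81173/5701/(-151) = -81173/5701*(-1/151) = 81173/860851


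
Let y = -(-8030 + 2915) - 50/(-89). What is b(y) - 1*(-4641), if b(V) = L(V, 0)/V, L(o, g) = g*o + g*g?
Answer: 4641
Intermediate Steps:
L(o, g) = g² + g*o (L(o, g) = g*o + g² = g² + g*o)
y = 455285/89 (y = -55/(1/(-96 + (-50 + 53))) - 50*(-1/89) = -55/(1/(-96 + 3)) + 50/89 = -55/(1/(-93)) + 50/89 = -55/(-1/93) + 50/89 = -55*(-93) + 50/89 = 5115 + 50/89 = 455285/89 ≈ 5115.6)
b(V) = 0 (b(V) = (0*(0 + V))/V = (0*V)/V = 0/V = 0)
b(y) - 1*(-4641) = 0 - 1*(-4641) = 0 + 4641 = 4641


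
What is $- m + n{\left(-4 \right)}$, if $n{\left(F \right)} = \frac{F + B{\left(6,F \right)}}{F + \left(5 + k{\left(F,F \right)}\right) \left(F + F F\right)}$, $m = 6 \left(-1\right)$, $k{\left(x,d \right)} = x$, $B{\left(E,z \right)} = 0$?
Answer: $\frac{11}{2} \approx 5.5$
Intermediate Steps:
$m = -6$
$n{\left(F \right)} = \frac{F}{F + \left(5 + F\right) \left(F + F^{2}\right)}$ ($n{\left(F \right)} = \frac{F + 0}{F + \left(5 + F\right) \left(F + F F\right)} = \frac{F}{F + \left(5 + F\right) \left(F + F^{2}\right)}$)
$- m + n{\left(-4 \right)} = \left(-1\right) \left(-6\right) + \frac{1}{6 + \left(-4\right)^{2} + 6 \left(-4\right)} = 6 + \frac{1}{6 + 16 - 24} = 6 + \frac{1}{-2} = 6 - \frac{1}{2} = \frac{11}{2}$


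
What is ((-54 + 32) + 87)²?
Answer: 4225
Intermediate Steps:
((-54 + 32) + 87)² = (-22 + 87)² = 65² = 4225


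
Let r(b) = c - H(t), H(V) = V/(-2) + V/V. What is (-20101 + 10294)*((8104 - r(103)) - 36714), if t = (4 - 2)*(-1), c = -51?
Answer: 280058499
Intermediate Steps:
t = -2 (t = 2*(-1) = -2)
H(V) = 1 - V/2 (H(V) = V*(-½) + 1 = -V/2 + 1 = 1 - V/2)
r(b) = -53 (r(b) = -51 - (1 - ½*(-2)) = -51 - (1 + 1) = -51 - 1*2 = -51 - 2 = -53)
(-20101 + 10294)*((8104 - r(103)) - 36714) = (-20101 + 10294)*((8104 - 1*(-53)) - 36714) = -9807*((8104 + 53) - 36714) = -9807*(8157 - 36714) = -9807*(-28557) = 280058499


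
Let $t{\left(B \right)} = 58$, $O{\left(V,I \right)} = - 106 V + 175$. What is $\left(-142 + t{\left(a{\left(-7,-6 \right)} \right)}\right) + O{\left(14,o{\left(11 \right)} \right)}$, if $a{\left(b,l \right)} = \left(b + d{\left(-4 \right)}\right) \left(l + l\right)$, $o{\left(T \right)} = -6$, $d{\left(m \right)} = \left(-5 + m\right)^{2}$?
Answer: $-1393$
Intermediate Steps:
$O{\left(V,I \right)} = 175 - 106 V$
$a{\left(b,l \right)} = 2 l \left(81 + b\right)$ ($a{\left(b,l \right)} = \left(b + \left(-5 - 4\right)^{2}\right) \left(l + l\right) = \left(b + \left(-9\right)^{2}\right) 2 l = \left(b + 81\right) 2 l = \left(81 + b\right) 2 l = 2 l \left(81 + b\right)$)
$\left(-142 + t{\left(a{\left(-7,-6 \right)} \right)}\right) + O{\left(14,o{\left(11 \right)} \right)} = \left(-142 + 58\right) + \left(175 - 1484\right) = -84 + \left(175 - 1484\right) = -84 - 1309 = -1393$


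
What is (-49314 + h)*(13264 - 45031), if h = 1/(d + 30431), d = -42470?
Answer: 6286596614483/4013 ≈ 1.5666e+9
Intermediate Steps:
h = -1/12039 (h = 1/(-42470 + 30431) = 1/(-12039) = -1/12039 ≈ -8.3063e-5)
(-49314 + h)*(13264 - 45031) = (-49314 - 1/12039)*(13264 - 45031) = -593691247/12039*(-31767) = 6286596614483/4013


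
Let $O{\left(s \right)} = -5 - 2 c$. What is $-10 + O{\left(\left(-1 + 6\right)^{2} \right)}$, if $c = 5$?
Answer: $-25$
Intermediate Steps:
$O{\left(s \right)} = -15$ ($O{\left(s \right)} = -5 - 10 = -15$)
$-10 + O{\left(\left(-1 + 6\right)^{2} \right)} = -10 - 15 = -25$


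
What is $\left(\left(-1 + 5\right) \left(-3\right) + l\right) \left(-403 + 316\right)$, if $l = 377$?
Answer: $-31755$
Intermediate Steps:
$\left(\left(-1 + 5\right) \left(-3\right) + l\right) \left(-403 + 316\right) = \left(\left(-1 + 5\right) \left(-3\right) + 377\right) \left(-403 + 316\right) = \left(4 \left(-3\right) + 377\right) \left(-87\right) = \left(-12 + 377\right) \left(-87\right) = 365 \left(-87\right) = -31755$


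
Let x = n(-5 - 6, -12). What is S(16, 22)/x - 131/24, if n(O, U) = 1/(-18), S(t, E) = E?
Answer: -9635/24 ≈ -401.46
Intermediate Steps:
n(O, U) = -1/18
x = -1/18 ≈ -0.055556
S(16, 22)/x - 131/24 = 22/(-1/18) - 131/24 = 22*(-18) - 131*1/24 = -396 - 131/24 = -9635/24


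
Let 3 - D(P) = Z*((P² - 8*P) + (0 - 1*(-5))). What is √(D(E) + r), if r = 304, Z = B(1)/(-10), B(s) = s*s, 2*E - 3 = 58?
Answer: √6018/4 ≈ 19.394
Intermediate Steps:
E = 61/2 (E = 3/2 + (½)*58 = 3/2 + 29 = 61/2 ≈ 30.500)
B(s) = s²
Z = -⅒ (Z = 1²/(-10) = 1*(-⅒) = -⅒ ≈ -0.10000)
D(P) = 7/2 - 4*P/5 + P²/10 (D(P) = 3 - (-1)*((P² - 8*P) + (0 - 1*(-5)))/10 = 3 - (-1)*((P² - 8*P) + (0 + 5))/10 = 3 - (-1)*((P² - 8*P) + 5)/10 = 3 - (-1)*(5 + P² - 8*P)/10 = 3 - (-½ - P²/10 + 4*P/5) = 3 + (½ - 4*P/5 + P²/10) = 7/2 - 4*P/5 + P²/10)
√(D(E) + r) = √((7/2 - ⅘*61/2 + (61/2)²/10) + 304) = √((7/2 - 122/5 + (⅒)*(3721/4)) + 304) = √((7/2 - 122/5 + 3721/40) + 304) = √(577/8 + 304) = √(3009/8) = √6018/4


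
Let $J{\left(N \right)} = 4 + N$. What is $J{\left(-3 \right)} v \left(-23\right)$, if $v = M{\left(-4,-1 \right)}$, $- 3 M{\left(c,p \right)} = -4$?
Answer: $- \frac{92}{3} \approx -30.667$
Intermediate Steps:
$M{\left(c,p \right)} = \frac{4}{3}$ ($M{\left(c,p \right)} = \left(- \frac{1}{3}\right) \left(-4\right) = \frac{4}{3}$)
$v = \frac{4}{3} \approx 1.3333$
$J{\left(-3 \right)} v \left(-23\right) = \left(4 - 3\right) \frac{4}{3} \left(-23\right) = 1 \cdot \frac{4}{3} \left(-23\right) = \frac{4}{3} \left(-23\right) = - \frac{92}{3}$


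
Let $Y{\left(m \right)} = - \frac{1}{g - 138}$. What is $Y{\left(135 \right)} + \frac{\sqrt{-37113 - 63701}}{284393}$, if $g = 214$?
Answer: $- \frac{1}{76} + \frac{i \sqrt{100814}}{284393} \approx -0.013158 + 0.0011165 i$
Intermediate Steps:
$Y{\left(m \right)} = - \frac{1}{76}$ ($Y{\left(m \right)} = - \frac{1}{214 - 138} = - \frac{1}{76}$)
$Y{\left(135 \right)} + \frac{\sqrt{-37113 - 63701}}{284393} = - \frac{1}{76} + \frac{\sqrt{-37113 - 63701}}{284393} = - \frac{1}{76} + \sqrt{-100814} \cdot \frac{1}{284393} = - \frac{1}{76} + i \sqrt{100814} \cdot \frac{1}{284393} = - \frac{1}{76} + \frac{i \sqrt{100814}}{284393}$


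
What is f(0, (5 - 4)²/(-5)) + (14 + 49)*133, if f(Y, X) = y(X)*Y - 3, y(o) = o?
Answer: 8376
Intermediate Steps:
f(Y, X) = -3 + X*Y (f(Y, X) = X*Y - 3 = -3 + X*Y)
f(0, (5 - 4)²/(-5)) + (14 + 49)*133 = (-3 + ((5 - 4)²/(-5))*0) + (14 + 49)*133 = (-3 + (1²*(-⅕))*0) + 63*133 = (-3 + (1*(-⅕))*0) + 8379 = (-3 - ⅕*0) + 8379 = (-3 + 0) + 8379 = -3 + 8379 = 8376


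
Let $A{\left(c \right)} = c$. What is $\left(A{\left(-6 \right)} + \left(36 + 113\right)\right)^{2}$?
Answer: $20449$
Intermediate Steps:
$\left(A{\left(-6 \right)} + \left(36 + 113\right)\right)^{2} = \left(-6 + \left(36 + 113\right)\right)^{2} = \left(-6 + 149\right)^{2} = 143^{2} = 20449$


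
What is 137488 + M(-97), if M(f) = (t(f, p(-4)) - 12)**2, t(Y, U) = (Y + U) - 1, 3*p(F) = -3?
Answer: 149809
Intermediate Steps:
p(F) = -1 (p(F) = (1/3)*(-3) = -1)
t(Y, U) = -1 + U + Y (t(Y, U) = (U + Y) - 1 = -1 + U + Y)
M(f) = (-14 + f)**2 (M(f) = ((-1 - 1 + f) - 12)**2 = ((-2 + f) - 12)**2 = (-14 + f)**2)
137488 + M(-97) = 137488 + (-14 - 97)**2 = 137488 + (-111)**2 = 137488 + 12321 = 149809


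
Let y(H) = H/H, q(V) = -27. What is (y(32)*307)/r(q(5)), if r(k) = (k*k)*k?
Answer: -307/19683 ≈ -0.015597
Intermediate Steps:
y(H) = 1
r(k) = k**3 (r(k) = k**2*k = k**3)
(y(32)*307)/r(q(5)) = (1*307)/((-27)**3) = 307/(-19683) = 307*(-1/19683) = -307/19683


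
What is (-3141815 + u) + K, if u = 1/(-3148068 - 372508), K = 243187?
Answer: -10204840169729/3520576 ≈ -2.8986e+6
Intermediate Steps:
u = -1/3520576 (u = 1/(-3520576) = -1/3520576 ≈ -2.8404e-7)
(-3141815 + u) + K = (-3141815 - 1/3520576) + 243187 = -11060998485441/3520576 + 243187 = -10204840169729/3520576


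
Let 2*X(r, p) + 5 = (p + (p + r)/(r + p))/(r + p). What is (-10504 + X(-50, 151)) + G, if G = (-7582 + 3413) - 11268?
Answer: -5240435/202 ≈ -25943.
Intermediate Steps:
G = -15437 (G = -4169 - 11268 = -15437)
X(r, p) = -5/2 + (1 + p)/(2*(p + r)) (X(r, p) = -5/2 + ((p + (p + r)/(r + p))/(r + p))/2 = -5/2 + ((p + (p + r)/(p + r))/(p + r))/2 = -5/2 + ((p + 1)/(p + r))/2 = -5/2 + ((1 + p)/(p + r))/2 = -5/2 + (1 + p)/(2*(p + r)))
(-10504 + X(-50, 151)) + G = (-10504 + (1 - 5*(-50) - 4*151)/(2*(151 - 50))) - 15437 = (-10504 + (½)*(1 + 250 - 604)/101) - 15437 = (-10504 + (½)*(1/101)*(-353)) - 15437 = (-10504 - 353/202) - 15437 = -2122161/202 - 15437 = -5240435/202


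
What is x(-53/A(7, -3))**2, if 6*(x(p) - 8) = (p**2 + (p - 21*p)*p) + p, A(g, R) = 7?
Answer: 73359225/2401 ≈ 30554.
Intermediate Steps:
x(p) = 8 - 19*p**2/6 + p/6 (x(p) = 8 + ((p**2 + (p - 21*p)*p) + p)/6 = 8 + ((p**2 + (-20*p)*p) + p)/6 = 8 + ((p**2 - 20*p**2) + p)/6 = 8 + (-19*p**2 + p)/6 = 8 + (p - 19*p**2)/6 = 8 + (-19*p**2/6 + p/6) = 8 - 19*p**2/6 + p/6)
x(-53/A(7, -3))**2 = (8 - 19*(-53/7)**2/6 + (-53/7)/6)**2 = (8 - 19*(-53*1/7)**2/6 + (-53*1/7)/6)**2 = (8 - 19*(-53/7)**2/6 + (1/6)*(-53/7))**2 = (8 - 19/6*2809/49 - 53/42)**2 = (8 - 53371/294 - 53/42)**2 = (-8565/49)**2 = 73359225/2401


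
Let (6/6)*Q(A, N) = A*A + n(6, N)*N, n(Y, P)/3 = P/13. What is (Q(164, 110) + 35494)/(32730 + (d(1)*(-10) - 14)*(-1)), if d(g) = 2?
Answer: 423685/212966 ≈ 1.9894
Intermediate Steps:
n(Y, P) = 3*P/13 (n(Y, P) = 3*(P/13) = 3*P/13)
Q(A, N) = A² + 3*N²/13 (Q(A, N) = A*A + (3*N/13)*N = A² + 3*N²/13)
(Q(164, 110) + 35494)/(32730 + (d(1)*(-10) - 14)*(-1)) = ((164² + (3/13)*110²) + 35494)/(32730 + (2*(-10) - 14)*(-1)) = ((26896 + (3/13)*12100) + 35494)/(32730 + (-20 - 14)*(-1)) = ((26896 + 36300/13) + 35494)/(32730 - 34*(-1)) = (385948/13 + 35494)/(32730 + 34) = (847370/13)/32764 = (847370/13)*(1/32764) = 423685/212966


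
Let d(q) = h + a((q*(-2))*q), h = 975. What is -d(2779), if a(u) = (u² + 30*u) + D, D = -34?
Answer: -238568629075605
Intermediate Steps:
a(u) = -34 + u² + 30*u (a(u) = (u² + 30*u) - 34 = -34 + u² + 30*u)
d(q) = 941 - 60*q² + 4*q⁴ (d(q) = 975 + (-34 + ((q*(-2))*q)² + 30*((q*(-2))*q)) = 975 + (-34 + ((-2*q)*q)² + 30*((-2*q)*q)) = 975 + (-34 + (-2*q²)² + 30*(-2*q²)) = 975 + (-34 + 4*q⁴ - 60*q²) = 975 + (-34 - 60*q² + 4*q⁴) = 941 - 60*q² + 4*q⁴)
-d(2779) = -(941 - 60*2779² + 4*2779⁴) = -(941 - 60*7722841 + 4*59642273111281) = -(941 - 463370460 + 238569092445124) = -1*238568629075605 = -238568629075605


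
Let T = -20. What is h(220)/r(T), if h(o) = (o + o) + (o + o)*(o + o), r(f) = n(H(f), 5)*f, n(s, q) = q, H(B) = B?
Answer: -9702/5 ≈ -1940.4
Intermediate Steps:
r(f) = 5*f
h(o) = 2*o + 4*o² (h(o) = 2*o + (2*o)*(2*o) = 2*o + 4*o²)
h(220)/r(T) = (2*220*(1 + 2*220))/((5*(-20))) = (2*220*(1 + 440))/(-100) = (2*220*441)*(-1/100) = 194040*(-1/100) = -9702/5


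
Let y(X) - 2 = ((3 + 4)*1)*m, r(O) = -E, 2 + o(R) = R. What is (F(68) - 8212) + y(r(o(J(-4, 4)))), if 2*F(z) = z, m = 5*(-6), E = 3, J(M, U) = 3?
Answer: -8386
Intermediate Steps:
o(R) = -2 + R
m = -30
F(z) = z/2
r(O) = -3 (r(O) = -1*3 = -3)
y(X) = -208 (y(X) = 2 + ((3 + 4)*1)*(-30) = 2 + (7*1)*(-30) = 2 + 7*(-30) = 2 - 210 = -208)
(F(68) - 8212) + y(r(o(J(-4, 4)))) = ((1/2)*68 - 8212) - 208 = (34 - 8212) - 208 = -8178 - 208 = -8386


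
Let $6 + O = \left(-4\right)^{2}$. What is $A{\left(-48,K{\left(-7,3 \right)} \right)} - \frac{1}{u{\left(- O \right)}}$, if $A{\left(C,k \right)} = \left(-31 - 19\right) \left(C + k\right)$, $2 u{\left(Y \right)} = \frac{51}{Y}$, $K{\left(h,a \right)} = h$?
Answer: $\frac{140270}{51} \approx 2750.4$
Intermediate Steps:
$O = 10$ ($O = -6 + \left(-4\right)^{2} = -6 + 16 = 10$)
$u{\left(Y \right)} = \frac{51}{2 Y}$ ($u{\left(Y \right)} = \frac{51 \frac{1}{Y}}{2} = \frac{51}{2 Y}$)
$A{\left(C,k \right)} = - 50 C - 50 k$ ($A{\left(C,k \right)} = - 50 \left(C + k\right) = - 50 C - 50 k$)
$A{\left(-48,K{\left(-7,3 \right)} \right)} - \frac{1}{u{\left(- O \right)}} = \left(\left(-50\right) \left(-48\right) - -350\right) - \frac{1}{\frac{51}{2} \frac{1}{\left(-1\right) 10}} = \left(2400 + 350\right) - \frac{1}{\frac{51}{2} \frac{1}{-10}} = 2750 - \frac{1}{\frac{51}{2} \left(- \frac{1}{10}\right)} = 2750 - \frac{1}{- \frac{51}{20}} = 2750 - - \frac{20}{51} = 2750 + \frac{20}{51} = \frac{140270}{51}$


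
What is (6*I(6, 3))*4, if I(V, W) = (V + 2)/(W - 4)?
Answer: -192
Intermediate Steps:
I(V, W) = (2 + V)/(-4 + W)
(6*I(6, 3))*4 = (6*((2 + 6)/(-4 + 3)))*4 = (6*(8/(-1)))*4 = (6*(-1*8))*4 = (6*(-8))*4 = -48*4 = -192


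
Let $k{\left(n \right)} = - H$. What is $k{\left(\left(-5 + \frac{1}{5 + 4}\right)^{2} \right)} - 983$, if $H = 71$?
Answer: $-1054$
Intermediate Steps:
$k{\left(n \right)} = -71$ ($k{\left(n \right)} = \left(-1\right) 71 = -71$)
$k{\left(\left(-5 + \frac{1}{5 + 4}\right)^{2} \right)} - 983 = -71 - 983 = -1054$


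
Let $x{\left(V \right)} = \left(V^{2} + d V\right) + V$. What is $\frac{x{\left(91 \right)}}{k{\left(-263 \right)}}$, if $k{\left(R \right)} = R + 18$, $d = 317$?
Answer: $- \frac{5317}{35} \approx -151.91$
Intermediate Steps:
$k{\left(R \right)} = 18 + R$
$x{\left(V \right)} = V^{2} + 318 V$ ($x{\left(V \right)} = \left(V^{2} + 317 V\right) + V = V^{2} + 318 V$)
$\frac{x{\left(91 \right)}}{k{\left(-263 \right)}} = \frac{91 \left(318 + 91\right)}{18 - 263} = \frac{91 \cdot 409}{-245} = 37219 \left(- \frac{1}{245}\right) = - \frac{5317}{35}$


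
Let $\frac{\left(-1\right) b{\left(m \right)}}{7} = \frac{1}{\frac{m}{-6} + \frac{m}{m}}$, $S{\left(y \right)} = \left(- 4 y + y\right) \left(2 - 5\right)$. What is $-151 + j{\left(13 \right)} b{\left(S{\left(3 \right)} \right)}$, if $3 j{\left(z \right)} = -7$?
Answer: $- \frac{467}{3} \approx -155.67$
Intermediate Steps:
$j{\left(z \right)} = - \frac{7}{3}$ ($j{\left(z \right)} = \frac{1}{3} \left(-7\right) = - \frac{7}{3}$)
$S{\left(y \right)} = 9 y$ ($S{\left(y \right)} = - 3 y \left(-3\right) = 9 y$)
$b{\left(m \right)} = - \frac{7}{1 - \frac{m}{6}}$ ($b{\left(m \right)} = - \frac{7}{\frac{m}{-6} + \frac{m}{m}} = - \frac{7}{m \left(- \frac{1}{6}\right) + 1} = - \frac{7}{- \frac{m}{6} + 1} = - \frac{7}{1 - \frac{m}{6}}$)
$-151 + j{\left(13 \right)} b{\left(S{\left(3 \right)} \right)} = -151 - \frac{7 \frac{42}{-6 + 9 \cdot 3}}{3} = -151 - \frac{7 \frac{42}{-6 + 27}}{3} = -151 - \frac{7 \cdot \frac{42}{21}}{3} = -151 - \frac{7 \cdot 42 \cdot \frac{1}{21}}{3} = -151 - \frac{14}{3} = - \frac{467}{3}$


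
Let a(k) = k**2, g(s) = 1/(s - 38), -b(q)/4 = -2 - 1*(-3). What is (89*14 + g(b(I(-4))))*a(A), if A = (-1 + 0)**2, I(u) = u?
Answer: 52331/42 ≈ 1246.0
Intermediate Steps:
A = 1 (A = (-1)**2 = 1)
b(q) = -4 (b(q) = -4*(-2 - 1*(-3)) = -4*(-2 + 3) = -4*1 = -4)
g(s) = 1/(-38 + s)
(89*14 + g(b(I(-4))))*a(A) = (89*14 + 1/(-38 - 4))*1**2 = (1246 + 1/(-42))*1 = (1246 - 1/42)*1 = (52331/42)*1 = 52331/42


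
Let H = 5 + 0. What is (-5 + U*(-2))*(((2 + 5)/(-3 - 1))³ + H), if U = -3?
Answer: -23/64 ≈ -0.35938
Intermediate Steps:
H = 5
(-5 + U*(-2))*(((2 + 5)/(-3 - 1))³ + H) = (-5 - 3*(-2))*(((2 + 5)/(-3 - 1))³ + 5) = (-5 + 6)*((7/(-4))³ + 5) = 1*((7*(-¼))³ + 5) = 1*((-7/4)³ + 5) = 1*(-343/64 + 5) = 1*(-23/64) = -23/64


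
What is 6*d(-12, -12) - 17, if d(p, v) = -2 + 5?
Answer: 1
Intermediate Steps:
d(p, v) = 3
6*d(-12, -12) - 17 = 6*3 - 17 = 18 - 17 = 1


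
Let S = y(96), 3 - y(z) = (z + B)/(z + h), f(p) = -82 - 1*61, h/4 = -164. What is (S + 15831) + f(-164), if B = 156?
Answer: 313829/20 ≈ 15691.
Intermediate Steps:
h = -656 (h = 4*(-164) = -656)
f(p) = -143 (f(p) = -82 - 61 = -143)
y(z) = 3 - (156 + z)/(-656 + z) (y(z) = 3 - (z + 156)/(z - 656) = 3 - (156 + z)/(-656 + z))
S = 69/20 (S = 2*(-1062 + 96)/(-656 + 96) = 2*(-966)/(-560) = 2*(-1/560)*(-966) = 69/20 ≈ 3.4500)
(S + 15831) + f(-164) = (69/20 + 15831) - 143 = 316689/20 - 143 = 313829/20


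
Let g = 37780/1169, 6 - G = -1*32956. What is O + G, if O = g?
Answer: 38570358/1169 ≈ 32994.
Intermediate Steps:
G = 32962 (G = 6 - (-1)*32956 = 6 - 1*(-32956) = 6 + 32956 = 32962)
g = 37780/1169 (g = 37780*(1/1169) = 37780/1169 ≈ 32.318)
O = 37780/1169 ≈ 32.318
O + G = 37780/1169 + 32962 = 38570358/1169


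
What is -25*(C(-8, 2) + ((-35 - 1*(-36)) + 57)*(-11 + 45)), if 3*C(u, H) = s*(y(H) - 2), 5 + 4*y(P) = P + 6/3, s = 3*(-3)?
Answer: -197875/4 ≈ -49469.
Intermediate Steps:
s = -9
y(P) = -3/4 + P/4 (y(P) = -5/4 + (P + 6/3)/4 = -5/4 + (P + 6*(1/3))/4 = -5/4 + (P + 2)/4 = -5/4 + (2 + P)/4 = -5/4 + (1/2 + P/4) = -3/4 + P/4)
C(u, H) = 33/4 - 3*H/4 (C(u, H) = (-9*((-3/4 + H/4) - 2))/3 = (-9*(-11/4 + H/4))/3 = (99/4 - 9*H/4)/3 = 33/4 - 3*H/4)
-25*(C(-8, 2) + ((-35 - 1*(-36)) + 57)*(-11 + 45)) = -25*((33/4 - 3/4*2) + ((-35 - 1*(-36)) + 57)*(-11 + 45)) = -25*((33/4 - 3/2) + ((-35 + 36) + 57)*34) = -25*(27/4 + (1 + 57)*34) = -25*(27/4 + 58*34) = -25*(27/4 + 1972) = -25*7915/4 = -197875/4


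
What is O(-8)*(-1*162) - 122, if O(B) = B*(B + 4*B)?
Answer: -51962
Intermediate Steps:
O(B) = 5*B**2 (O(B) = B*(5*B) = 5*B**2)
O(-8)*(-1*162) - 122 = (5*(-8)**2)*(-1*162) - 122 = (5*64)*(-162) - 122 = 320*(-162) - 122 = -51840 - 122 = -51962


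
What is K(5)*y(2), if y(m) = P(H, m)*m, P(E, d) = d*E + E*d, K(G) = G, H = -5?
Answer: -200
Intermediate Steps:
P(E, d) = 2*E*d (P(E, d) = E*d + E*d = 2*E*d)
y(m) = -10*m**2 (y(m) = (2*(-5)*m)*m = (-10*m)*m = -10*m**2)
K(5)*y(2) = 5*(-10*2**2) = 5*(-10*4) = 5*(-40) = -200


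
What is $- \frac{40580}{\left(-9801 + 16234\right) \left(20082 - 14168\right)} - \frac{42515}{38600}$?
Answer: $- \frac{161903944443}{146852781320} \approx -1.1025$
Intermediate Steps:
$- \frac{40580}{\left(-9801 + 16234\right) \left(20082 - 14168\right)} - \frac{42515}{38600} = - \frac{40580}{6433 \cdot 5914} - \frac{8503}{7720} = - \frac{40580}{38044762} - \frac{8503}{7720} = \left(-40580\right) \frac{1}{38044762} - \frac{8503}{7720} = - \frac{20290}{19022381} - \frac{8503}{7720} = - \frac{161903944443}{146852781320}$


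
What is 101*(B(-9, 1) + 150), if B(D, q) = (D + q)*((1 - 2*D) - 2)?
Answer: 1414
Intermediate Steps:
B(D, q) = (-1 - 2*D)*(D + q) (B(D, q) = (D + q)*(-1 - 2*D) = (-1 - 2*D)*(D + q))
101*(B(-9, 1) + 150) = 101*((-1*(-9) - 1*1 - 2*(-9)² - 2*(-9)*1) + 150) = 101*((9 - 1 - 2*81 + 18) + 150) = 101*((9 - 1 - 162 + 18) + 150) = 101*(-136 + 150) = 101*14 = 1414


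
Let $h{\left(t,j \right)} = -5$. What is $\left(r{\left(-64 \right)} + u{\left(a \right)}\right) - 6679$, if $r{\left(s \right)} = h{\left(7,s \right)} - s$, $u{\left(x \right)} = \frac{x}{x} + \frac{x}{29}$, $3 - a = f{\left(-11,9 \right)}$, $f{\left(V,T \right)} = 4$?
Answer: $- \frac{191952}{29} \approx -6619.0$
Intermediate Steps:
$a = -1$ ($a = 3 - 4 = -1$)
$u{\left(x \right)} = 1 + \frac{x}{29}$ ($u{\left(x \right)} = 1 + x \frac{1}{29} = 1 + \frac{x}{29}$)
$r{\left(s \right)} = -5 - s$
$\left(r{\left(-64 \right)} + u{\left(a \right)}\right) - 6679 = \left(\left(-5 - -64\right) + \left(1 + \frac{1}{29} \left(-1\right)\right)\right) - 6679 = \left(\left(-5 + 64\right) + \left(1 - \frac{1}{29}\right)\right) - 6679 = \left(59 + \frac{28}{29}\right) - 6679 = \frac{1739}{29} - 6679 = - \frac{191952}{29}$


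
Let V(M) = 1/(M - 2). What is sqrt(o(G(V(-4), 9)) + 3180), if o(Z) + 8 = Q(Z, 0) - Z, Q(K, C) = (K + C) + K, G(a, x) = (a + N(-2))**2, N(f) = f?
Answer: sqrt(114361)/6 ≈ 56.362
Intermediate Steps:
V(M) = 1/(-2 + M)
G(a, x) = (-2 + a)**2 (G(a, x) = (a - 2)**2 = (-2 + a)**2)
Q(K, C) = C + 2*K (Q(K, C) = (C + K) + K = C + 2*K)
o(Z) = -8 + Z (o(Z) = -8 + ((0 + 2*Z) - Z) = -8 + (2*Z - Z) = -8 + Z)
sqrt(o(G(V(-4), 9)) + 3180) = sqrt((-8 + (-2 + 1/(-2 - 4))**2) + 3180) = sqrt((-8 + (-2 + 1/(-6))**2) + 3180) = sqrt((-8 + (-2 - 1/6)**2) + 3180) = sqrt((-8 + (-13/6)**2) + 3180) = sqrt((-8 + 169/36) + 3180) = sqrt(-119/36 + 3180) = sqrt(114361/36) = sqrt(114361)/6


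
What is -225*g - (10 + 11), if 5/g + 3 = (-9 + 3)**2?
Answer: -606/11 ≈ -55.091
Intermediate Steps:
g = 5/33 (g = 5/(-3 + (-9 + 3)**2) = 5/(-3 + (-6)**2) = 5/(-3 + 36) = 5/33 ≈ 0.15152)
-225*g - (10 + 11) = -225*5/33 - (10 + 11) = -375/11 - 1*21 = -375/11 - 21 = -606/11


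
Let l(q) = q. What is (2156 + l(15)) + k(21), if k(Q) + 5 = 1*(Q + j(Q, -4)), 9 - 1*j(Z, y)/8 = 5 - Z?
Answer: 2387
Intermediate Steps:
j(Z, y) = 32 + 8*Z (j(Z, y) = 72 - 8*(5 - Z) = 72 + (-40 + 8*Z) = 32 + 8*Z)
k(Q) = 27 + 9*Q (k(Q) = -5 + 1*(Q + (32 + 8*Q)) = -5 + 1*(32 + 9*Q) = -5 + (32 + 9*Q) = 27 + 9*Q)
(2156 + l(15)) + k(21) = (2156 + 15) + (27 + 9*21) = 2171 + (27 + 189) = 2171 + 216 = 2387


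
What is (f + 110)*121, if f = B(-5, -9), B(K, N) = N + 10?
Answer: 13431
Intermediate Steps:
B(K, N) = 10 + N
f = 1 (f = 10 - 9 = 1)
(f + 110)*121 = (1 + 110)*121 = 111*121 = 13431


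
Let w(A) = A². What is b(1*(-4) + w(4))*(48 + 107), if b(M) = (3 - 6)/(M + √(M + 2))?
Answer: -558/13 + 93*√14/26 ≈ -29.539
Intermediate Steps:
b(M) = -3/(M + √(2 + M))
b(1*(-4) + w(4))*(48 + 107) = (-3/((1*(-4) + 4²) + √(2 + (1*(-4) + 4²))))*(48 + 107) = -3/((-4 + 16) + √(2 + (-4 + 16)))*155 = -3/(12 + √(2 + 12))*155 = -3/(12 + √14)*155 = -465/(12 + √14)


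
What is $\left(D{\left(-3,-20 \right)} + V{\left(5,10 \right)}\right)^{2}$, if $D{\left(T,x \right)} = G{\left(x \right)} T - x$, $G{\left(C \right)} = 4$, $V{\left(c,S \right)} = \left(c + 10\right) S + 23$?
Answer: $32761$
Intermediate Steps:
$V{\left(c,S \right)} = 23 + S \left(10 + c\right)$ ($V{\left(c,S \right)} = \left(10 + c\right) S + 23 = S \left(10 + c\right) + 23 = 23 + S \left(10 + c\right)$)
$D{\left(T,x \right)} = - x + 4 T$ ($D{\left(T,x \right)} = 4 T - x = - x + 4 T$)
$\left(D{\left(-3,-20 \right)} + V{\left(5,10 \right)}\right)^{2} = \left(\left(\left(-1\right) \left(-20\right) + 4 \left(-3\right)\right) + \left(23 + 10 \cdot 10 + 10 \cdot 5\right)\right)^{2} = \left(\left(20 - 12\right) + \left(23 + 100 + 50\right)\right)^{2} = \left(8 + 173\right)^{2} = 181^{2} = 32761$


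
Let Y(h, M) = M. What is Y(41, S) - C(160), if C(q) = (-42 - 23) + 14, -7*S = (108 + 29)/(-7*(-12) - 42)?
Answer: 14857/294 ≈ 50.534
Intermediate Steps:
S = -137/294 (S = -(108 + 29)/(7*(-7*(-12) - 42)) = -137/(7*(84 - 42)) = -137/(7*42) = -1/7*137/42 = -137/294 ≈ -0.46599)
C(q) = -51 (C(q) = -65 + 14 = -51)
Y(41, S) - C(160) = -137/294 - 1*(-51) = -137/294 + 51 = 14857/294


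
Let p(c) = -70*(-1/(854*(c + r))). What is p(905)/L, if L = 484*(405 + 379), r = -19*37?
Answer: 5/4675656832 ≈ 1.0694e-9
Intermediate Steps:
r = -703
L = 379456 (L = 484*784 = 379456)
p(c) = -70/(600362 - 854*c) (p(c) = -70*(-1/(854*(c - 703))) = -70*(-1/(854*(-703 + c))) = -70/(600362 - 854*c))
p(905)/L = (5/(61*(-703 + 905)))/379456 = ((5/61)/202)*(1/379456) = ((5/61)*(1/202))*(1/379456) = (5/12322)*(1/379456) = 5/4675656832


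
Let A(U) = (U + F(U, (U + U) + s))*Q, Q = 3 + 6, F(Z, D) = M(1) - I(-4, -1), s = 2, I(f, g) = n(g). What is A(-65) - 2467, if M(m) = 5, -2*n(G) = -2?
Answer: -3016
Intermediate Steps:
n(G) = 1 (n(G) = -½*(-2) = 1)
I(f, g) = 1
F(Z, D) = 4 (F(Z, D) = 5 - 1*1 = 5 - 1 = 4)
Q = 9
A(U) = 36 + 9*U (A(U) = (U + 4)*9 = (4 + U)*9 = 36 + 9*U)
A(-65) - 2467 = (36 + 9*(-65)) - 2467 = (36 - 585) - 2467 = -549 - 2467 = -3016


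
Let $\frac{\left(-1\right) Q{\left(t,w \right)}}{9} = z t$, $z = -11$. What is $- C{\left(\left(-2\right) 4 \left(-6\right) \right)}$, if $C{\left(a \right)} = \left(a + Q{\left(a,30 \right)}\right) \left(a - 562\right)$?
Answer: $2467200$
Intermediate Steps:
$Q{\left(t,w \right)} = 99 t$ ($Q{\left(t,w \right)} = - 9 \left(- 11 t\right) = 99 t$)
$C{\left(a \right)} = 100 a \left(-562 + a\right)$ ($C{\left(a \right)} = \left(a + 99 a\right) \left(a - 562\right) = 100 a \left(-562 + a\right)$)
$- C{\left(\left(-2\right) 4 \left(-6\right) \right)} = - 100 \left(-2\right) 4 \left(-6\right) \left(-562 + \left(-2\right) 4 \left(-6\right)\right) = - 100 \left(\left(-8\right) \left(-6\right)\right) \left(-562 - -48\right) = - 100 \cdot 48 \left(-562 + 48\right) = - 100 \cdot 48 \left(-514\right) = \left(-1\right) \left(-2467200\right) = 2467200$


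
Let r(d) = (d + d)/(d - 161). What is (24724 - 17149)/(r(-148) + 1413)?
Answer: 2340675/436913 ≈ 5.3573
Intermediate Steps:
r(d) = 2*d/(-161 + d) (r(d) = (2*d)/(-161 + d) = 2*d/(-161 + d))
(24724 - 17149)/(r(-148) + 1413) = (24724 - 17149)/(2*(-148)/(-161 - 148) + 1413) = 7575/(2*(-148)/(-309) + 1413) = 7575/(2*(-148)*(-1/309) + 1413) = 7575/(296/309 + 1413) = 7575/(436913/309) = 7575*(309/436913) = 2340675/436913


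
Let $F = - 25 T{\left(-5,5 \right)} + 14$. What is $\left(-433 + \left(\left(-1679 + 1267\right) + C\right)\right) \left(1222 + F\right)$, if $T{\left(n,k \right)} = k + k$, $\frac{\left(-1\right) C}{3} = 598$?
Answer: $-2602054$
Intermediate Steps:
$C = -1794$ ($C = \left(-3\right) 598 = -1794$)
$T{\left(n,k \right)} = 2 k$
$F = -236$ ($F = - 25 \cdot 2 \cdot 5 + 14 = \left(-25\right) 10 + 14 = -250 + 14 = -236$)
$\left(-433 + \left(\left(-1679 + 1267\right) + C\right)\right) \left(1222 + F\right) = \left(-433 + \left(\left(-1679 + 1267\right) - 1794\right)\right) \left(1222 - 236\right) = \left(-433 - 2206\right) 986 = \left(-2639\right) 986 = -2602054$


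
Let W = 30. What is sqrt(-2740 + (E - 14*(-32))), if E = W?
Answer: I*sqrt(2262) ≈ 47.56*I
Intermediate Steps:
E = 30
sqrt(-2740 + (E - 14*(-32))) = sqrt(-2740 + (30 - 14*(-32))) = sqrt(-2740 + (30 + 448)) = sqrt(-2740 + 478) = sqrt(-2262) = I*sqrt(2262)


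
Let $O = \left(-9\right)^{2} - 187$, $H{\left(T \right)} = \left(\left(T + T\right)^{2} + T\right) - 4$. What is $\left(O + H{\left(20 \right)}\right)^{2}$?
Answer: $2280100$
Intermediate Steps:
$H{\left(T \right)} = -4 + T + 4 T^{2}$ ($H{\left(T \right)} = \left(\left(2 T\right)^{2} + T\right) - 4 = \left(4 T^{2} + T\right) - 4 = \left(T + 4 T^{2}\right) - 4 = -4 + T + 4 T^{2}$)
$O = -106$ ($O = 81 - 187 = -106$)
$\left(O + H{\left(20 \right)}\right)^{2} = \left(-106 + \left(-4 + 20 + 4 \cdot 20^{2}\right)\right)^{2} = \left(-106 + \left(-4 + 20 + 4 \cdot 400\right)\right)^{2} = \left(-106 + \left(-4 + 20 + 1600\right)\right)^{2} = \left(-106 + 1616\right)^{2} = 1510^{2} = 2280100$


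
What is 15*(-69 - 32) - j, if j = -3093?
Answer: 1578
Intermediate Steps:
15*(-69 - 32) - j = 15*(-69 - 32) - 1*(-3093) = 15*(-101) + 3093 = -1515 + 3093 = 1578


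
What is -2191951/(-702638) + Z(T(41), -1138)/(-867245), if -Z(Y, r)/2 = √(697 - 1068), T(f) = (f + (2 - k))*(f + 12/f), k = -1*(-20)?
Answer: 2191951/702638 + 2*I*√371/867245 ≈ 3.1196 + 4.442e-5*I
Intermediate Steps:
k = 20
T(f) = (-18 + f)*(f + 12/f) (T(f) = (f + (2 - 1*20))*(f + 12/f) = (f + (2 - 20))*(f + 12/f) = (f - 18)*(f + 12/f) = (-18 + f)*(f + 12/f))
Z(Y, r) = -2*I*√371 (Z(Y, r) = -2*√(697 - 1068) = -2*I*√371)
-2191951/(-702638) + Z(T(41), -1138)/(-867245) = -2191951/(-702638) - 2*I*√371/(-867245) = -2191951*(-1/702638) - 2*I*√371*(-1/867245) = 2191951/702638 + 2*I*√371/867245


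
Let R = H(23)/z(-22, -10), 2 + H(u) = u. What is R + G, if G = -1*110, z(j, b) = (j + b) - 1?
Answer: -1217/11 ≈ -110.64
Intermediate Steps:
z(j, b) = -1 + b + j (z(j, b) = (b + j) - 1 = -1 + b + j)
H(u) = -2 + u
R = -7/11 (R = (-2 + 23)/(-1 - 10 - 22) = 21/(-33) = 21*(-1/33) = -7/11 ≈ -0.63636)
G = -110
R + G = -7/11 - 110 = -1217/11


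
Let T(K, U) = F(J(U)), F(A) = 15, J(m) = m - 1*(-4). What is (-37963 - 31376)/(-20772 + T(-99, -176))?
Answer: 23113/6919 ≈ 3.3405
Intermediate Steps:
J(m) = 4 + m (J(m) = m + 4 = 4 + m)
T(K, U) = 15
(-37963 - 31376)/(-20772 + T(-99, -176)) = (-37963 - 31376)/(-20772 + 15) = -69339/(-20757) = -69339*(-1/20757) = 23113/6919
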